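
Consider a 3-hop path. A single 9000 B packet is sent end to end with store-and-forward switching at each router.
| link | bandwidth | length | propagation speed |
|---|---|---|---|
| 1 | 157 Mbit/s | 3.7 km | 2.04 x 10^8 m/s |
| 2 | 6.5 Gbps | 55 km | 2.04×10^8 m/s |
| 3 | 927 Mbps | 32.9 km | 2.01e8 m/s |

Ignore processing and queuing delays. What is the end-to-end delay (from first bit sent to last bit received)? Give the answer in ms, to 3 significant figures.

L = 9000 × 8 = 72000 bits.
Transmission delays (L/R per hop): 0.458599, 0.0110769, 0.0776699 ms; sum = 0.547346 ms.
Propagation delays (d/s per hop): 0.0181373, 0.269608, 0.163682 ms; sum = 0.451427 ms.
End-to-end = 0.999 ms.

0.999 ms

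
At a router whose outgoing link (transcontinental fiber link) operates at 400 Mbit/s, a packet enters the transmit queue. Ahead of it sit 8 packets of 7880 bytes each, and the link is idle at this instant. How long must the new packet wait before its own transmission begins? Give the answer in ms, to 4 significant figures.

1.261 ms

Each queued packet: L/R = 63040/400000000 = 0.1576 ms.
8 queued → 1.2608 ms.
Queuing delay = 1.261 ms.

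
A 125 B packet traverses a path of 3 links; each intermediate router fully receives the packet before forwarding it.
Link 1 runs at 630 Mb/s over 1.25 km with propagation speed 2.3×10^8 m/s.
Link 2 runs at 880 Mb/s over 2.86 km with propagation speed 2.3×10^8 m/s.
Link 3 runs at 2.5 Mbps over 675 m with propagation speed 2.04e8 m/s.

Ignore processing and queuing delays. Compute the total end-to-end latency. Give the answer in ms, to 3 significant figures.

0.424 ms

L = 125 × 8 = 1000 bits.
Transmission delays (L/R per hop): 0.0015873, 0.00113636, 0.4 ms; sum = 0.402724 ms.
Propagation delays (d/s per hop): 0.00543478, 0.0124348, 0.00330882 ms; sum = 0.0211784 ms.
End-to-end = 0.424 ms.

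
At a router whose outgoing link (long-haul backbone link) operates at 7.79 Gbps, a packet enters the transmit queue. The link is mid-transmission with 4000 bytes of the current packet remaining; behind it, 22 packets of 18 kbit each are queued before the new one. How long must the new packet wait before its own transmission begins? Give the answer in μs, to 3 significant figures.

Each queued packet: L/R = 18000/7790000000 = 2.31065 μs.
22 queued → 50.8344 μs.
Plus remaining 32000 bits of current packet: 4.10783 μs.
Queuing delay = 54.9 μs.

54.9 μs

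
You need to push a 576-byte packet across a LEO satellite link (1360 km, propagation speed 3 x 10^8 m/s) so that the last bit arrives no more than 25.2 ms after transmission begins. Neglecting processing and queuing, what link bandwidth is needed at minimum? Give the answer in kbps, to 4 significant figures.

223.0 kbps

L = 4608 bits.
Propagation delay = 1360000 / 300000000 = 4.53333 ms.
Transmission budget = 25.2 − 4.53333 = 20.6667 ms.
R ≥ L / t_tx = 4608 bits / 0.0206667 s = 223.0 kbps.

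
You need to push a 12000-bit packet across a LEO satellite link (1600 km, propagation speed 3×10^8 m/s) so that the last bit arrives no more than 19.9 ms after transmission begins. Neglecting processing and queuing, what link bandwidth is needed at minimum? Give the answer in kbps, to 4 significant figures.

Propagation delay = 1600000 / 300000000 = 5.33333 ms.
Transmission budget = 19.9 − 5.33333 = 14.5667 ms.
R ≥ L / t_tx = 12000 bits / 0.0145667 s = 823.8 kbps.

823.8 kbps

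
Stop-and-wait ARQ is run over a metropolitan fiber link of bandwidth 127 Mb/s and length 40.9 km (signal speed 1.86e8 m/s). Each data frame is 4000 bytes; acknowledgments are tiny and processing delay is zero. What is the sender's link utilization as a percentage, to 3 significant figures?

36.4 %

t_tx = L/R = 32000/127000000 = 0.000251969 s.
t_prop = 40900/186000000 = 0.000219892 s; RTT = 0.000439785 s.
Cycle = t_tx + RTT = 0.000691753 s.
Utilization = t_tx / cycle = 0.000251969/0.000691753 = 36.4 %.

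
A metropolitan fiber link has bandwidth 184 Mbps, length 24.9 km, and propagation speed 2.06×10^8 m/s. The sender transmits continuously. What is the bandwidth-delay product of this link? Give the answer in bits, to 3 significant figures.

22200 bits

Propagation delay = 24900 / 206000000 = 0.000120874 s.
BDP = R × t_prop = 184000000 × 0.000120874 = 22240.8 bits.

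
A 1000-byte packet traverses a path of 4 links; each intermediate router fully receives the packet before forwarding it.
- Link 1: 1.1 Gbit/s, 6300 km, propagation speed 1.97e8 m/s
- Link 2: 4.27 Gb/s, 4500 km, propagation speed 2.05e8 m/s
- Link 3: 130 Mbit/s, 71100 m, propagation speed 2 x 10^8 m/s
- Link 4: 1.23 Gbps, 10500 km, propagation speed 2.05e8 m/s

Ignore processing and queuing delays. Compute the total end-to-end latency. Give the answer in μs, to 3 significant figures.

L = 1000 × 8 = 8000 bits.
Transmission delays (L/R per hop): 7.27273, 1.87354, 61.5385, 6.50407 μs; sum = 77.1888 μs.
Propagation delays (d/s per hop): 31979.7, 21951.2, 355.5, 51219.5 μs; sum = 105506 μs.
End-to-end = 106000 μs.

106000 μs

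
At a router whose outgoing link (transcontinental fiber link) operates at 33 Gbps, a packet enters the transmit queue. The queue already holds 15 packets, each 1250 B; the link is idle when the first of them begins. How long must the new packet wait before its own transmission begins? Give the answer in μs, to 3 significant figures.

4.55 μs

Each queued packet: L/R = 10000/33000000000 = 0.30303 μs.
15 queued → 4.54545 μs.
Queuing delay = 4.55 μs.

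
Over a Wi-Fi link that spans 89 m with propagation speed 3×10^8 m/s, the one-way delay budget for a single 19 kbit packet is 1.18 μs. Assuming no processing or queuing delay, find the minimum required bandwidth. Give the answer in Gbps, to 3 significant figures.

21.5 Gbps

Propagation delay = 89 / 300000000 = 0.296667 μs.
Transmission budget = 1.18 − 0.296667 = 0.883333 μs.
R ≥ L / t_tx = 19000 bits / 8.83333e-07 s = 21.5 Gbps.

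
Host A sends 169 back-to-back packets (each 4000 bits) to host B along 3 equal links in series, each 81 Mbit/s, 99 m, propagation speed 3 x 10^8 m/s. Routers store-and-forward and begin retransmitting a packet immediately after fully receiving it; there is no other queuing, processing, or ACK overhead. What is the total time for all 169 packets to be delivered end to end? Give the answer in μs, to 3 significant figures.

8450 μs

Per-hop transmission t_tx = L/R = 4000/81000000 = 49.3827 μs.
Per-hop propagation t_prop = 99/300000000 = 0.33 μs.
Pipeline fill: first packet needs 3·t_tx to clear all hops; remaining 168 packets each add one t_tx.
Total = (3+169-1)·t_tx + 3·t_prop = 171·49.3827 + 3·0.33 = 8450 μs.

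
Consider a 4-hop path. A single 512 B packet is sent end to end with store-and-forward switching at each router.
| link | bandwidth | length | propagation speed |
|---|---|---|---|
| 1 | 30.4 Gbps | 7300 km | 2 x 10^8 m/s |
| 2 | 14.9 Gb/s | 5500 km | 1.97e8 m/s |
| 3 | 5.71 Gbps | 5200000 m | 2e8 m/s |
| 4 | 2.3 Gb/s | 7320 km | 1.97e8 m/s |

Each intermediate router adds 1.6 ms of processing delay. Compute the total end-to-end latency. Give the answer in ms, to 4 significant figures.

L = 512 × 8 = 4096 bits.
Transmission delays (L/R per hop): 0.000134737, 0.000274899, 0.000717338, 0.00178087 ms; sum = 0.00290784 ms.
Propagation delays (d/s per hop): 36.5, 27.9188, 26, 37.1574 ms; sum = 127.576 ms.
Processing at 3 router(s): 3 × 1.6 ms = 4.8 ms.
End-to-end = 132.4 ms.

132.4 ms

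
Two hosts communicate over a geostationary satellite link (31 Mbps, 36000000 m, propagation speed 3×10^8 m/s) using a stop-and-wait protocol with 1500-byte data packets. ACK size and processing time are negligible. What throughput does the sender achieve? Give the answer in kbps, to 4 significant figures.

t_tx = L/R = 12000/31000000 = 0.000387097 s.
t_prop = 36000000/300000000 = 0.12 s; RTT = 0.24 s.
Cycle = t_tx + RTT = 0.240387 s.
Throughput = L / cycle = 12000 / 0.240387 = 49.92 kbps.

49.92 kbps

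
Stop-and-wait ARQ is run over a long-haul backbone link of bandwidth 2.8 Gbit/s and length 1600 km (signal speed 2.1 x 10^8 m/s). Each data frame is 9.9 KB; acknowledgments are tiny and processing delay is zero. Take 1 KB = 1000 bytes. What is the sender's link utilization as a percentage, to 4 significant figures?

0.1853 %

t_tx = L/R = 79200/2800000000 = 2.82857e-05 s.
t_prop = 1600000/210000000 = 0.00761905 s; RTT = 0.0152381 s.
Cycle = t_tx + RTT = 0.0152664 s.
Utilization = t_tx / cycle = 2.82857e-05/0.0152664 = 0.1853 %.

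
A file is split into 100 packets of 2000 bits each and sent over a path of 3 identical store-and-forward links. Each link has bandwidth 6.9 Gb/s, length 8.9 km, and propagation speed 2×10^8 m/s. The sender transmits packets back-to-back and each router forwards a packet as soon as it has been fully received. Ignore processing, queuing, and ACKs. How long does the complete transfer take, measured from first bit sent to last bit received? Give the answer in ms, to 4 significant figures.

0.1631 ms

Per-hop transmission t_tx = L/R = 2000/6900000000 = 0.000289855 ms.
Per-hop propagation t_prop = 8900/200000000 = 0.0445 ms.
Pipeline fill: first packet needs 3·t_tx to clear all hops; remaining 99 packets each add one t_tx.
Total = (3+100-1)·t_tx + 3·t_prop = 102·0.000289855 + 3·0.0445 = 0.1631 ms.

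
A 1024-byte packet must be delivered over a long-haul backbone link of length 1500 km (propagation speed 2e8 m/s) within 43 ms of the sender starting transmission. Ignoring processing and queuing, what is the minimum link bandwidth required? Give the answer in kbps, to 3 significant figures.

L = 8192 bits.
Propagation delay = 1500000 / 200000000 = 7.5 ms.
Transmission budget = 43 − 7.5 = 35.5 ms.
R ≥ L / t_tx = 8192 bits / 0.0355 s = 231 kbps.

231 kbps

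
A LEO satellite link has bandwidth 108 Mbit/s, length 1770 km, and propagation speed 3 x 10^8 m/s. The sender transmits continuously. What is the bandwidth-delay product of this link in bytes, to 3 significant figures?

79700 bytes

Propagation delay = 1770000 / 300000000 = 0.0059 s.
BDP = R × t_prop = 108000000 × 0.0059 = 637200 bits.
In bytes: 637200/8 = 79700 bytes.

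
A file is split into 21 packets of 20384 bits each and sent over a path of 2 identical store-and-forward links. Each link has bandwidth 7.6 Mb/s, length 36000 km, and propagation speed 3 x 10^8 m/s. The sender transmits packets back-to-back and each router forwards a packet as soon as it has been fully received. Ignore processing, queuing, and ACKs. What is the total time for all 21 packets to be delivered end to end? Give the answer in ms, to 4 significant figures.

299.0 ms

Per-hop transmission t_tx = L/R = 20384/7600000 = 2.68211 ms.
Per-hop propagation t_prop = 36000000/300000000 = 120 ms.
Pipeline fill: first packet needs 2·t_tx to clear all hops; remaining 20 packets each add one t_tx.
Total = (2+21-1)·t_tx + 2·t_prop = 22·2.68211 + 2·120 = 299.0 ms.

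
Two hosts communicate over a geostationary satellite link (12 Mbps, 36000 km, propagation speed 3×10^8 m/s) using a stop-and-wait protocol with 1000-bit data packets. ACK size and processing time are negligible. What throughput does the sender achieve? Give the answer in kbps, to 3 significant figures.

t_tx = L/R = 1000/12000000 = 8.33333e-05 s.
t_prop = 36000000/300000000 = 0.12 s; RTT = 0.24 s.
Cycle = t_tx + RTT = 0.240083 s.
Throughput = L / cycle = 1000 / 0.240083 = 4.17 kbps.

4.17 kbps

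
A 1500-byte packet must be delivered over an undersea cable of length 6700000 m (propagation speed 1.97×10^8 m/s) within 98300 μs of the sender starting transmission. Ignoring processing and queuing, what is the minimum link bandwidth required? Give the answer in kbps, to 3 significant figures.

L = 12000 bits.
Propagation delay = 6700000 / 197000000 = 34010.2 μs.
Transmission budget = 98300 − 34010.2 = 64289.8 μs.
R ≥ L / t_tx = 12000 bits / 0.0642898 s = 187 kbps.

187 kbps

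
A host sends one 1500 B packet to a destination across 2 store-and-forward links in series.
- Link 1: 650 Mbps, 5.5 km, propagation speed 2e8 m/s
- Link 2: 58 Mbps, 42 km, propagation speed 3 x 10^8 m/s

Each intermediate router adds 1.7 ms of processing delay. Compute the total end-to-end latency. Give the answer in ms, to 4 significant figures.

2.093 ms

L = 1500 × 8 = 12000 bits.
Transmission delays (L/R per hop): 0.0184615, 0.206897 ms; sum = 0.225358 ms.
Propagation delays (d/s per hop): 0.0275, 0.14 ms; sum = 0.1675 ms.
Processing at 1 router(s): 1 × 1.7 ms = 1.7 ms.
End-to-end = 2.093 ms.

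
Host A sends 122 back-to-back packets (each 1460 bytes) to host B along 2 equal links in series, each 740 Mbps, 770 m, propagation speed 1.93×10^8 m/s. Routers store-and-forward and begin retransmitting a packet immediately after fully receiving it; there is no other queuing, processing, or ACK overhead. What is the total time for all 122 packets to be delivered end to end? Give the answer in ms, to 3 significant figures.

Per-hop transmission t_tx = L/R = 11680/740000000 = 0.0157838 ms.
Per-hop propagation t_prop = 770/193000000 = 0.00398964 ms.
Pipeline fill: first packet needs 2·t_tx to clear all hops; remaining 121 packets each add one t_tx.
Total = (2+122-1)·t_tx + 2·t_prop = 123·0.0157838 + 2·0.00398964 = 1.95 ms.

1.95 ms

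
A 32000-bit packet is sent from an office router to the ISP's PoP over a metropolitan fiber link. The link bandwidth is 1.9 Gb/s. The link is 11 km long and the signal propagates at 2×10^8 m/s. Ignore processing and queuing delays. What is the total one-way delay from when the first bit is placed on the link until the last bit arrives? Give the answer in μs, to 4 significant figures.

71.84 μs

Transmission delay = L/R = 32000 / 1900000000 = 16.8421 μs.
Propagation delay = d/s = 11000 m / 200000000 m/s = 55 μs.
Total = 71.84 μs.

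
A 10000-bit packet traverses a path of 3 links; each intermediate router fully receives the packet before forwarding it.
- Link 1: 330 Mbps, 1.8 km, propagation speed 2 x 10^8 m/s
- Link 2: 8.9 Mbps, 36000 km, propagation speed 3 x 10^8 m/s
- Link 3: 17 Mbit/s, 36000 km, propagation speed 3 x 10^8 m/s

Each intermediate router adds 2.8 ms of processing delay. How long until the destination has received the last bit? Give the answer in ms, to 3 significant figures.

247 ms

Transmission delays (L/R per hop): 0.030303, 1.1236, 0.588235 ms; sum = 1.74213 ms.
Propagation delays (d/s per hop): 0.009, 120, 120 ms; sum = 240.009 ms.
Processing at 2 router(s): 2 × 2.8 ms = 5.6 ms.
End-to-end = 247 ms.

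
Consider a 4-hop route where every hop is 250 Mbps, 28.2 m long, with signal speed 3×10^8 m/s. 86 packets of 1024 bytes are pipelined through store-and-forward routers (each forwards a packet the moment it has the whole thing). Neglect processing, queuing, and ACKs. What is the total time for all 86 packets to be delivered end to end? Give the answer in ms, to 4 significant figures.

Per-hop transmission t_tx = L/R = 8192/250000000 = 0.032768 ms.
Per-hop propagation t_prop = 28.2/300000000 = 9.4e-05 ms.
Pipeline fill: first packet needs 4·t_tx to clear all hops; remaining 85 packets each add one t_tx.
Total = (4+86-1)·t_tx + 4·t_prop = 89·0.032768 + 4·9.4e-05 = 2.917 ms.

2.917 ms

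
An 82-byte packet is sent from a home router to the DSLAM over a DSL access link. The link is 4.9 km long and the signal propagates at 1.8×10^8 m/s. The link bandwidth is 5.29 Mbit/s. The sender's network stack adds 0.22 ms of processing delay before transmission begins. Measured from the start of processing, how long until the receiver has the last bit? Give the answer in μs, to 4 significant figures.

L = 82 × 8 = 656 bits.
Transmission delay = L/R = 656 / 5290000 = 124.008 μs.
Propagation delay = d/s = 4900 m / 180000000 m/s = 27.2222 μs.
Plus processing delay 0.22 ms = 220 μs.
Total = 371.2 μs.

371.2 μs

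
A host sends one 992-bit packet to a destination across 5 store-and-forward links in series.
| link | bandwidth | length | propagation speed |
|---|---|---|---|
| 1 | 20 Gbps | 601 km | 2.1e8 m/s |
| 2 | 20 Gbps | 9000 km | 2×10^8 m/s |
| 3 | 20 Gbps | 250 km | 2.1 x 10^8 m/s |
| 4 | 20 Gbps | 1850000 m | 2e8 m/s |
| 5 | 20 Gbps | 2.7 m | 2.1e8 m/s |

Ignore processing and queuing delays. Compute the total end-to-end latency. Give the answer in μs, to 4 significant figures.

Transmission delay per hop = L/R = 992/20000000000 = 0.0496 μs; 5 hops → 0.248 μs.
Propagation delays (d/s per hop): 2861.9, 45000, 1190.48, 9250, 0.0128571 μs; sum = 58302.4 μs.
End-to-end = 58300 μs.

58300 μs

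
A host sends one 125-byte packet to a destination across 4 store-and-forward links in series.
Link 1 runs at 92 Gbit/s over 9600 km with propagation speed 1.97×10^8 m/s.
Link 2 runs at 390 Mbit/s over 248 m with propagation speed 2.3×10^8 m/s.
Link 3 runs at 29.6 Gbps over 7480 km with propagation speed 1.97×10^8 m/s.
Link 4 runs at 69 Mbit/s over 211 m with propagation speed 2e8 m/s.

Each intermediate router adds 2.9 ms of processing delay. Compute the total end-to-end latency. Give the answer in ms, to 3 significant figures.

95.4 ms

L = 125 × 8 = 1000 bits.
Transmission delays (L/R per hop): 1.08696e-05, 0.0025641, 3.37838e-05, 0.0144928 ms; sum = 0.0171015 ms.
Propagation delays (d/s per hop): 48.731, 0.00107826, 37.9695, 0.001055 ms; sum = 86.7026 ms.
Processing at 3 router(s): 3 × 2.9 ms = 8.7 ms.
End-to-end = 95.4 ms.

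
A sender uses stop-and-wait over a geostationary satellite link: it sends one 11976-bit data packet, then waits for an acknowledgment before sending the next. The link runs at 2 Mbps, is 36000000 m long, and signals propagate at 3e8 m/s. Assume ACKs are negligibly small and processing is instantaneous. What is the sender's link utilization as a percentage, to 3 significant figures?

t_tx = L/R = 11976/2000000 = 0.005988 s.
t_prop = 36000000/300000000 = 0.12 s; RTT = 0.24 s.
Cycle = t_tx + RTT = 0.245988 s.
Utilization = t_tx / cycle = 0.005988/0.245988 = 2.43 %.

2.43 %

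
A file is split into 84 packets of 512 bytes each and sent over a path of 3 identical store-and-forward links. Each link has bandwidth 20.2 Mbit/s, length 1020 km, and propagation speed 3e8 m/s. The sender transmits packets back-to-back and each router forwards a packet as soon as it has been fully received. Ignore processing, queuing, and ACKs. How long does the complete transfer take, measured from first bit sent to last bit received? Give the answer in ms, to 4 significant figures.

Per-hop transmission t_tx = L/R = 4096/20200000 = 0.202772 ms.
Per-hop propagation t_prop = 1020000/300000000 = 3.4 ms.
Pipeline fill: first packet needs 3·t_tx to clear all hops; remaining 83 packets each add one t_tx.
Total = (3+84-1)·t_tx + 3·t_prop = 86·0.202772 + 3·3.4 = 27.64 ms.

27.64 ms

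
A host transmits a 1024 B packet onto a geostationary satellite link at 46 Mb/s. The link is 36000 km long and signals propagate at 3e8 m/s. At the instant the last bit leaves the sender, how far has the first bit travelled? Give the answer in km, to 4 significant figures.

53.43 km

t_tx = L/R = 8192/46000000 = 0.000178087 s.
Distance = s × t_tx = 300000000 × 0.000178087 = 53.43 km.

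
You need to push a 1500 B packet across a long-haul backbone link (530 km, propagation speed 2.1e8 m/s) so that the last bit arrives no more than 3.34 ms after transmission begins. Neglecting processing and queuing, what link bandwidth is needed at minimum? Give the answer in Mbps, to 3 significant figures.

L = 12000 bits.
Propagation delay = 530000 / 210000000 = 2.52381 ms.
Transmission budget = 3.34 − 2.52381 = 0.81619 ms.
R ≥ L / t_tx = 12000 bits / 0.00081619 s = 14.7 Mbps.

14.7 Mbps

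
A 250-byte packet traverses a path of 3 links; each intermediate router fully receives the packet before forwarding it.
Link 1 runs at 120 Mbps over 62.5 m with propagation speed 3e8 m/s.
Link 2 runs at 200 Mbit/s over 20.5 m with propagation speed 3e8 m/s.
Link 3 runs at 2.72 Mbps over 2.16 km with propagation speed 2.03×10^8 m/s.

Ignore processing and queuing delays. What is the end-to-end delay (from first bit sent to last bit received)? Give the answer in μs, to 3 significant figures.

L = 250 × 8 = 2000 bits.
Transmission delays (L/R per hop): 16.6667, 10, 735.294 μs; sum = 761.961 μs.
Propagation delays (d/s per hop): 0.208333, 0.0683333, 10.6404 μs; sum = 10.9171 μs.
End-to-end = 773 μs.

773 μs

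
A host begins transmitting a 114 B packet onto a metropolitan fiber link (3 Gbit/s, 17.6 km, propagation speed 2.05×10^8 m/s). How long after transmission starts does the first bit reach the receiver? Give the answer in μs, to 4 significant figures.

85.85 μs

First bit experiences only propagation delay: d/s = 17600/2.05e+08 = 85.85 μs.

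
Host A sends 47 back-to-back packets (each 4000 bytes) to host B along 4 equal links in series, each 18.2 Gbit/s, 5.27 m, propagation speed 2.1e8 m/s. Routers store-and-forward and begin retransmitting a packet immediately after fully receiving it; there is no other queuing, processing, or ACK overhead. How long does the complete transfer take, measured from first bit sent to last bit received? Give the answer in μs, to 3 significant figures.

Per-hop transmission t_tx = L/R = 32000/18200000000 = 1.75824 μs.
Per-hop propagation t_prop = 5.27/210000000 = 0.0250952 μs.
Pipeline fill: first packet needs 4·t_tx to clear all hops; remaining 46 packets each add one t_tx.
Total = (4+47-1)·t_tx + 4·t_prop = 50·1.75824 + 4·0.0250952 = 88.0 μs.

88.0 μs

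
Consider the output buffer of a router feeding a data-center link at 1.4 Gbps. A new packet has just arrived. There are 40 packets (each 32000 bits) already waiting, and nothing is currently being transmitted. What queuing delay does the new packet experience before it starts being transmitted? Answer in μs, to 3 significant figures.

Each queued packet: L/R = 32000/1400000000 = 22.8571 μs.
40 queued → 914.286 μs.
Queuing delay = 914 μs.

914 μs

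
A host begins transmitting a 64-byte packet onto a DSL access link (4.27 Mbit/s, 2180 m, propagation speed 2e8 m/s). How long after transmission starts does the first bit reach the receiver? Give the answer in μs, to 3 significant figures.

10.9 μs

First bit experiences only propagation delay: d/s = 2180/200000000 = 10.9 μs.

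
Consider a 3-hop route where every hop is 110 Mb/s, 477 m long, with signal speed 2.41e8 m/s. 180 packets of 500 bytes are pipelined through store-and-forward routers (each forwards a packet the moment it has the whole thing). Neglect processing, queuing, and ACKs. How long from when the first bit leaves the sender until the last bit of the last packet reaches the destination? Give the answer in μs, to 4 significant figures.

6624 μs

Per-hop transmission t_tx = L/R = 4000/110000000 = 36.3636 μs.
Per-hop propagation t_prop = 477/241000000 = 1.97925 μs.
Pipeline fill: first packet needs 3·t_tx to clear all hops; remaining 179 packets each add one t_tx.
Total = (3+180-1)·t_tx + 3·t_prop = 182·36.3636 + 3·1.97925 = 6624 μs.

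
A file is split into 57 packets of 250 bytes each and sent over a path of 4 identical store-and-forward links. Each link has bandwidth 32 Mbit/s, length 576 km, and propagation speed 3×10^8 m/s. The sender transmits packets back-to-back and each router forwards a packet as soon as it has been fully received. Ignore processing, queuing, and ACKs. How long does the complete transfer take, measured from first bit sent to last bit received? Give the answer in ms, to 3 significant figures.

11.4 ms

Per-hop transmission t_tx = L/R = 2000/32000000 = 0.0625 ms.
Per-hop propagation t_prop = 576000/300000000 = 1.92 ms.
Pipeline fill: first packet needs 4·t_tx to clear all hops; remaining 56 packets each add one t_tx.
Total = (4+57-1)·t_tx + 4·t_prop = 60·0.0625 + 4·1.92 = 11.4 ms.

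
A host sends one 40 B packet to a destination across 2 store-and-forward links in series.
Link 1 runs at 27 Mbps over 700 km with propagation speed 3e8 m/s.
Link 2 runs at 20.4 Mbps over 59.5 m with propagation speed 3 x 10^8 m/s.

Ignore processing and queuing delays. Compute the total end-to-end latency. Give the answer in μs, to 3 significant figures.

2360 μs

L = 40 × 8 = 320 bits.
Transmission delays (L/R per hop): 11.8519, 15.6863 μs; sum = 27.5381 μs.
Propagation delays (d/s per hop): 2333.33, 0.198333 μs; sum = 2333.53 μs.
End-to-end = 2360 μs.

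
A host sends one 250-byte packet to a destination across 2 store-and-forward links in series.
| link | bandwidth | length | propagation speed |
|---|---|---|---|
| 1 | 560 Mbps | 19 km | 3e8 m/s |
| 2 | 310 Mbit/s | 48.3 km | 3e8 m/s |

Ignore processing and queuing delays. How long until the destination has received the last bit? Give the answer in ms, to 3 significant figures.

L = 250 × 8 = 2000 bits.
Transmission delays (L/R per hop): 0.00357143, 0.00645161 ms; sum = 0.010023 ms.
Propagation delays (d/s per hop): 0.0633333, 0.161 ms; sum = 0.224333 ms.
End-to-end = 0.234 ms.

0.234 ms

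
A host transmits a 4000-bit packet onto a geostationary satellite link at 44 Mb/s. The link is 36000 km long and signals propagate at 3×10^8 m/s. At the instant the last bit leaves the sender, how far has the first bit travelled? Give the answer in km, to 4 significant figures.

27.27 km

t_tx = L/R = 4000/44000000 = 9.09091e-05 s.
Distance = s × t_tx = 300000000 × 9.09091e-05 = 27.27 km.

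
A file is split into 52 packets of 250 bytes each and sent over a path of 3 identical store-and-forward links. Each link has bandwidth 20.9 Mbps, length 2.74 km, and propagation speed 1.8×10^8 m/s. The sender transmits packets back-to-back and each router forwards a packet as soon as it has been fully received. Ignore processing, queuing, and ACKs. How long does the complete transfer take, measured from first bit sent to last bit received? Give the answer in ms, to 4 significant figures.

Per-hop transmission t_tx = L/R = 2000/20900000 = 0.0956938 ms.
Per-hop propagation t_prop = 2740/180000000 = 0.0152222 ms.
Pipeline fill: first packet needs 3·t_tx to clear all hops; remaining 51 packets each add one t_tx.
Total = (3+52-1)·t_tx + 3·t_prop = 54·0.0956938 + 3·0.0152222 = 5.213 ms.

5.213 ms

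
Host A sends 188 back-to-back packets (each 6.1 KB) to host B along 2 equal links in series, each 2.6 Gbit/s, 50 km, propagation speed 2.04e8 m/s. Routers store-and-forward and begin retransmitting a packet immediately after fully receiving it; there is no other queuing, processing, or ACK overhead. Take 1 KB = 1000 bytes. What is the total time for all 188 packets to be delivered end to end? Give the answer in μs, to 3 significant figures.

Per-hop transmission t_tx = L/R = 48800/2600000000 = 18.7692 μs.
Per-hop propagation t_prop = 50000/204000000 = 245.098 μs.
Pipeline fill: first packet needs 2·t_tx to clear all hops; remaining 187 packets each add one t_tx.
Total = (2+188-1)·t_tx + 2·t_prop = 189·18.7692 + 2·245.098 = 4040 μs.

4040 μs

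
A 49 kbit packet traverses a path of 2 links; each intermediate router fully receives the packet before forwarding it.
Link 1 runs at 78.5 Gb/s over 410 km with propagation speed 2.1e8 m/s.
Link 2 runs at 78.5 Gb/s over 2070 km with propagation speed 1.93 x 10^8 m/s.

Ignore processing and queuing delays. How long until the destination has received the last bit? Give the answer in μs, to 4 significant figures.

12680 μs

L = 49000 bits.
Transmission delay per hop = L/R = 49000/78500000000 = 0.624204 μs; 2 hops → 1.24841 μs.
Propagation delays (d/s per hop): 1952.38, 10725.4 μs; sum = 12677.8 μs.
End-to-end = 12680 μs.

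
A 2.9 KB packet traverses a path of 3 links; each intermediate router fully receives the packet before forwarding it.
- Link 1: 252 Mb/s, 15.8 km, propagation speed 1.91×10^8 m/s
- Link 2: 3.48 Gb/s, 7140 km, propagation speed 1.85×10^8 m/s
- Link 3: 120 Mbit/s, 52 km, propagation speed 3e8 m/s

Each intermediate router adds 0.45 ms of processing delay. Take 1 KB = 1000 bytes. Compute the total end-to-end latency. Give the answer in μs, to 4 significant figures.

40040 μs

L = 23200 bits.
Transmission delays (L/R per hop): 92.0635, 6.66667, 193.333 μs; sum = 292.063 μs.
Propagation delays (d/s per hop): 82.7225, 38594.6, 173.333 μs; sum = 38850.7 μs.
Processing at 2 router(s): 2 × 0.45 ms = 900 μs.
End-to-end = 40040 μs.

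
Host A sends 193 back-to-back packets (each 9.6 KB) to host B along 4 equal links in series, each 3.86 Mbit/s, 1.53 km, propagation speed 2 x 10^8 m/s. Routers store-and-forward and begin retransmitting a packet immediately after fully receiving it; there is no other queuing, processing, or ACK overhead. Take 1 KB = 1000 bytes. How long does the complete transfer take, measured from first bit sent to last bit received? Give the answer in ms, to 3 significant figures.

3900 ms

Per-hop transmission t_tx = L/R = 76800/3860000 = 19.8964 ms.
Per-hop propagation t_prop = 1530/200000000 = 0.00765 ms.
Pipeline fill: first packet needs 4·t_tx to clear all hops; remaining 192 packets each add one t_tx.
Total = (4+193-1)·t_tx + 4·t_prop = 196·19.8964 + 4·0.00765 = 3900 ms.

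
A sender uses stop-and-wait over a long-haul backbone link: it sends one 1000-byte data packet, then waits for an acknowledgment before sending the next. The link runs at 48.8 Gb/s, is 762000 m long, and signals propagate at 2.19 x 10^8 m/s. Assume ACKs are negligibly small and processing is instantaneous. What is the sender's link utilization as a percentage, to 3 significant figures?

t_tx = L/R = 8000/48800000000 = 1.63934e-07 s.
t_prop = 762000/219000000 = 0.00347945 s; RTT = 0.0069589 s.
Cycle = t_tx + RTT = 0.00695907 s.
Utilization = t_tx / cycle = 1.63934e-07/0.00695907 = 0.00236 %.

0.00236 %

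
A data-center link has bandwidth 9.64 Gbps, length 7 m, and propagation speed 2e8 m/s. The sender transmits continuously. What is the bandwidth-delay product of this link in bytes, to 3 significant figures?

Propagation delay = 7 / 200000000 = 3.5e-08 s.
BDP = R × t_prop = 9640000000 × 3.5e-08 = 337.4 bits.
In bytes: 337.4/8 = 42.2 bytes.

42.2 bytes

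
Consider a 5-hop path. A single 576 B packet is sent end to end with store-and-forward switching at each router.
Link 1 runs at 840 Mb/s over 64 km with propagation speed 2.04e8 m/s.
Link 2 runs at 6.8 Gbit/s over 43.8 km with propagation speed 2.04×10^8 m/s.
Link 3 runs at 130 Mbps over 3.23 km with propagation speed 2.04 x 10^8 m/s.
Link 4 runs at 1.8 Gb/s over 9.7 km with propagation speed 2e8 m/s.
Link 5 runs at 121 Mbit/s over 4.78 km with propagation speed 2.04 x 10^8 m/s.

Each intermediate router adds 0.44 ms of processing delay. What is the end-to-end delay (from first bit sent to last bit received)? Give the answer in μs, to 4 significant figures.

2458 μs

L = 576 × 8 = 4608 bits.
Transmission delays (L/R per hop): 5.48571, 0.677647, 35.4462, 2.56, 38.0826 μs; sum = 82.2522 μs.
Propagation delays (d/s per hop): 313.725, 214.706, 15.8333, 48.5, 23.4314 μs; sum = 616.196 μs.
Processing at 4 router(s): 4 × 0.44 ms = 1760 μs.
End-to-end = 2458 μs.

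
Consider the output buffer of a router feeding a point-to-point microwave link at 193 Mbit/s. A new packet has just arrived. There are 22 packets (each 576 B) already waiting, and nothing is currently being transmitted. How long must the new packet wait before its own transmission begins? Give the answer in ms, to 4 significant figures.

Each queued packet: L/R = 4608/193000000 = 0.0238756 ms.
22 queued → 0.525264 ms.
Queuing delay = 0.5253 ms.

0.5253 ms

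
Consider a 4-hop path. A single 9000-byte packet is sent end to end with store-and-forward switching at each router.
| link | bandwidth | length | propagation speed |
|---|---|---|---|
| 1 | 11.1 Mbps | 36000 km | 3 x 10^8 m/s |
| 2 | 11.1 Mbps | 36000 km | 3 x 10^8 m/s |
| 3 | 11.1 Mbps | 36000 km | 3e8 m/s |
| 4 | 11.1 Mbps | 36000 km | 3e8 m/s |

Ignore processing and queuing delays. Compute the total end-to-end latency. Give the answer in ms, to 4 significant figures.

L = 9000 × 8 = 72000 bits.
Transmission delay per hop = L/R = 72000/11100000 = 6.48649 ms; 4 hops → 25.9459 ms.
Propagation delays (d/s per hop): 120, 120, 120, 120 ms; sum = 480 ms.
End-to-end = 505.9 ms.

505.9 ms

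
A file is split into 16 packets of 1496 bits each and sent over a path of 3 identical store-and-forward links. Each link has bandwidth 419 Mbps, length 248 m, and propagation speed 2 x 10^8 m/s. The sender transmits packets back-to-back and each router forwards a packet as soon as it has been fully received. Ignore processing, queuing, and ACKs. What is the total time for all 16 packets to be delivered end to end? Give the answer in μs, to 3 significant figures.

Per-hop transmission t_tx = L/R = 1496/419000000 = 3.57041 μs.
Per-hop propagation t_prop = 248/200000000 = 1.24 μs.
Pipeline fill: first packet needs 3·t_tx to clear all hops; remaining 15 packets each add one t_tx.
Total = (3+16-1)·t_tx + 3·t_prop = 18·3.57041 + 3·1.24 = 68.0 μs.

68.0 μs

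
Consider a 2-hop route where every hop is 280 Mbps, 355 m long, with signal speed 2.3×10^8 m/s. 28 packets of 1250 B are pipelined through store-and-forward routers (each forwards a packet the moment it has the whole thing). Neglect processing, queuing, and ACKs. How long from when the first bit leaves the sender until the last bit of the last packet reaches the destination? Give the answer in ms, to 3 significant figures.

Per-hop transmission t_tx = L/R = 10000/280000000 = 0.0357143 ms.
Per-hop propagation t_prop = 355/2.3e+08 = 0.00154348 ms.
Pipeline fill: first packet needs 2·t_tx to clear all hops; remaining 27 packets each add one t_tx.
Total = (2+28-1)·t_tx + 2·t_prop = 29·0.0357143 + 2·0.00154348 = 1.04 ms.

1.04 ms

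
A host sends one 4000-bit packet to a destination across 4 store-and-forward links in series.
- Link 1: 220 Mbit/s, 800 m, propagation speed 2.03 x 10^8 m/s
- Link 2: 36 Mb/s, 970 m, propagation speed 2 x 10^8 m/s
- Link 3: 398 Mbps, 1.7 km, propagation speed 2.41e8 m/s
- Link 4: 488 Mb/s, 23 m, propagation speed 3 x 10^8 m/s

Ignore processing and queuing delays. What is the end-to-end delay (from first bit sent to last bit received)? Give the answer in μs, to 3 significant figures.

Transmission delays (L/R per hop): 18.1818, 111.111, 10.0503, 8.19672 μs; sum = 147.54 μs.
Propagation delays (d/s per hop): 3.94089, 4.85, 7.05394, 0.0766667 μs; sum = 15.9215 μs.
End-to-end = 163 μs.

163 μs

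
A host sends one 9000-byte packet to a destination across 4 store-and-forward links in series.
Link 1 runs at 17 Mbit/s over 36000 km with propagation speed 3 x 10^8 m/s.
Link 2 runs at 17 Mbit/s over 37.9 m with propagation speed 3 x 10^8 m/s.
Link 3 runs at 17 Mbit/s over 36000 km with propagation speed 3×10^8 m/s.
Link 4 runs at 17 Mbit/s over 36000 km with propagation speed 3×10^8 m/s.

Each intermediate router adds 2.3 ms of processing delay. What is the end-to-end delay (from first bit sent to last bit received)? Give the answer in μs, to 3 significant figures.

L = 9000 × 8 = 72000 bits.
Transmission delay per hop = L/R = 72000/17000000 = 4235.29 μs; 4 hops → 16941.2 μs.
Propagation delays (d/s per hop): 120000, 0.126333, 120000, 120000 μs; sum = 360000 μs.
Processing at 3 router(s): 3 × 2.3 ms = 6900 μs.
End-to-end = 384000 μs.

384000 μs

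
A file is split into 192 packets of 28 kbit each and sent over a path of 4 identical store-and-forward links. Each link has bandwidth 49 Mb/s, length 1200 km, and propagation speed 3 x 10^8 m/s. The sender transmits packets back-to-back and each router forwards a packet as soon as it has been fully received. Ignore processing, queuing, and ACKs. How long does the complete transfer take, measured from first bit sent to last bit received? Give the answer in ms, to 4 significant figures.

Per-hop transmission t_tx = L/R = 28000/49000000 = 0.571429 ms.
Per-hop propagation t_prop = 1200000/300000000 = 4 ms.
Pipeline fill: first packet needs 4·t_tx to clear all hops; remaining 191 packets each add one t_tx.
Total = (4+192-1)·t_tx + 4·t_prop = 195·0.571429 + 4·4 = 127.4 ms.

127.4 ms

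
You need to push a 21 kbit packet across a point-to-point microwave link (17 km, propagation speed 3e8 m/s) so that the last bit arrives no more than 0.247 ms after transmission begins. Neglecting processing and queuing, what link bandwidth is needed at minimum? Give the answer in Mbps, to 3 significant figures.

Propagation delay = 17000 / 300000000 = 0.0566667 ms.
Transmission budget = 0.247 − 0.0566667 = 0.190333 ms.
R ≥ L / t_tx = 21000 bits / 0.000190333 s = 110 Mbps.

110 Mbps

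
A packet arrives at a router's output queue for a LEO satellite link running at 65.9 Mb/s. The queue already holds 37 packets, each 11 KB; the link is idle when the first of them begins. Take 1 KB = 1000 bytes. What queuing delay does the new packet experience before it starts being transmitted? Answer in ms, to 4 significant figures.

49.41 ms

Each queued packet: L/R = 88000/6.59e+07 = 1.33536 ms.
37 queued → 49.4082 ms.
Queuing delay = 49.41 ms.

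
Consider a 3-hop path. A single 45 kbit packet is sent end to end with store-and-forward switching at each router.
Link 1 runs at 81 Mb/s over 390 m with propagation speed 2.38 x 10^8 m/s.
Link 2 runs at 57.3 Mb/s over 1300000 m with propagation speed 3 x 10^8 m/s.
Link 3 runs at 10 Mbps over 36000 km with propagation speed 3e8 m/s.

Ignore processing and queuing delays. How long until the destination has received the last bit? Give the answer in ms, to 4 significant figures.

130.2 ms

L = 45000 bits.
Transmission delays (L/R per hop): 0.555556, 0.78534, 4.5 ms; sum = 5.8409 ms.
Propagation delays (d/s per hop): 0.00163866, 4.33333, 120 ms; sum = 124.335 ms.
End-to-end = 130.2 ms.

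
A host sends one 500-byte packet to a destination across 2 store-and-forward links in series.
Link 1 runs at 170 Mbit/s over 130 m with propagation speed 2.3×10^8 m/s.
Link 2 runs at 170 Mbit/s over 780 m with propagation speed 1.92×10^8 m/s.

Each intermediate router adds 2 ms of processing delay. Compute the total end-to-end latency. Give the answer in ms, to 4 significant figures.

2.052 ms

L = 500 × 8 = 4000 bits.
Transmission delay per hop = L/R = 4000/170000000 = 0.0235294 ms; 2 hops → 0.0470588 ms.
Propagation delays (d/s per hop): 0.000565217, 0.0040625 ms; sum = 0.00462772 ms.
Processing at 1 router(s): 1 × 2 ms = 2 ms.
End-to-end = 2.052 ms.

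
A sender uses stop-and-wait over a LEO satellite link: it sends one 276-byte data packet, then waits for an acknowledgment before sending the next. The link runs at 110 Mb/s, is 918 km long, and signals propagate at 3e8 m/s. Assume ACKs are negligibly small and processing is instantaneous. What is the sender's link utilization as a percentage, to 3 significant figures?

0.327 %

t_tx = L/R = 2208/110000000 = 2.00727e-05 s.
t_prop = 918000/300000000 = 0.00306 s; RTT = 0.00612 s.
Cycle = t_tx + RTT = 0.00614007 s.
Utilization = t_tx / cycle = 2.00727e-05/0.00614007 = 0.327 %.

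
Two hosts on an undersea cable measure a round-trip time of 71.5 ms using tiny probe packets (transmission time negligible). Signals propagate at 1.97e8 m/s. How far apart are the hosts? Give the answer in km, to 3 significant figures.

7040 km

One-way propagation = RTT/2 = 35.75 ms.
d = s × t = 197000000 × 0.03575 = 7040 km.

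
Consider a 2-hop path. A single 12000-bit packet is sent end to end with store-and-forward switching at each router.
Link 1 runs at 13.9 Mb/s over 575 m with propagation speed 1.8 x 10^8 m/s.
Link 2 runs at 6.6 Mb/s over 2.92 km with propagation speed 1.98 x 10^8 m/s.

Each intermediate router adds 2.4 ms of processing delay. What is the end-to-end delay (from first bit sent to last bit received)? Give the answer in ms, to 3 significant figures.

Transmission delays (L/R per hop): 0.863309, 1.81818 ms; sum = 2.68149 ms.
Propagation delays (d/s per hop): 0.00319444, 0.0147475 ms; sum = 0.0179419 ms.
Processing at 1 router(s): 1 × 2.4 ms = 2.4 ms.
End-to-end = 5.10 ms.

5.10 ms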